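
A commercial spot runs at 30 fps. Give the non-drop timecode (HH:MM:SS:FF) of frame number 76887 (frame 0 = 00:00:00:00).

76887 ÷ 30 = 2562 full seconds, remainder 27 frames.
2562 s = 0 h 42 min 42 s.
Timecode: 00:42:42:27.

00:42:42:27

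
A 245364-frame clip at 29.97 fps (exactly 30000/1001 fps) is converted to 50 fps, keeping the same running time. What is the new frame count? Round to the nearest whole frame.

409349 frames

Frames at target rate = 245364 × (50) / (30000/1001) = 20467447/50 ≈ 409348.940.
Nearest whole frame: 409349.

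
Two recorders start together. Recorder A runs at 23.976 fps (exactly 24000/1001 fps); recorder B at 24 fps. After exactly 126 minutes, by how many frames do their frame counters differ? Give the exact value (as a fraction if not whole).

25920/143 frames

126 min = 7560 s.
A emits 24000/1001 × 7560 = 25920000/143 frames; B emits 24 × 7560 = 181440.
Difference = 25920/143 frames (≈ 181.2587); B is ahead of A.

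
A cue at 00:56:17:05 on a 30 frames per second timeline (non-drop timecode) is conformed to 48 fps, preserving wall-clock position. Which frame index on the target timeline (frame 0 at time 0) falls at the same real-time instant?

Source frame index: (0×3600 + 56×60 + 17) × 30 + 5 = 101315.
Real time: 101315 / (30) = 20263/6 s.
Target frame: (20263/6) × (48) = 162104.

frame 162104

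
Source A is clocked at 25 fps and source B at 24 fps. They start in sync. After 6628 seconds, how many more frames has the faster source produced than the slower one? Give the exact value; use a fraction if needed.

6628 frames

A emits 25 × 6628 = 165700 frames; B emits 24 × 6628 = 159072.
Difference = 6628 frames; B is behind A.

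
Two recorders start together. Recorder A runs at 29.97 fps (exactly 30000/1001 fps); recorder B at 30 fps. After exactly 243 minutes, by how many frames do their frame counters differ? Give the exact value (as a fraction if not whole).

437400/1001 frames

243 min = 14580 s.
A emits 30000/1001 × 14580 = 437400000/1001 frames; B emits 30 × 14580 = 437400.
Difference = 437400/1001 frames (≈ 436.9630); B is ahead of A.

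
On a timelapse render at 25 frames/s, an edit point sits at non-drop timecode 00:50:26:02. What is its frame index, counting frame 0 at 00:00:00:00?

Total seconds to the label: (0 × 3600 + 50 × 60 + 26) = 3026.
Frame index = 3026 × 25 + 2 = 75652.

frame 75652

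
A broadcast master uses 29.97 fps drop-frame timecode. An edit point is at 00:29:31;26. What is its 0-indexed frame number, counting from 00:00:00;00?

53102

As if non-drop at 30 labels/s: (0 × 3600 + 29 × 60 + 31) × 30 + 26 = 53156.
Minute boundaries passed: 29; those not divisible by 10: 29 − 2 = 27; dropped labels = 2 × 27 = 54.
Actual frame index = 53156 − 54 = 53102.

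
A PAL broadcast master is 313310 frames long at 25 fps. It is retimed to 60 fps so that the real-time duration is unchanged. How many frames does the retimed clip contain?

751944 frames

Target frames = source frames × (target rate / source rate) = 313310 × (60)/(25) = 313310 × 12/5 = 751944.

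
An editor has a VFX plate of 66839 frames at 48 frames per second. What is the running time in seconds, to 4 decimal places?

1392.4792 seconds

Running time = 66839 × 1/48 = 66839/48 s ≈ 1392.4792 s.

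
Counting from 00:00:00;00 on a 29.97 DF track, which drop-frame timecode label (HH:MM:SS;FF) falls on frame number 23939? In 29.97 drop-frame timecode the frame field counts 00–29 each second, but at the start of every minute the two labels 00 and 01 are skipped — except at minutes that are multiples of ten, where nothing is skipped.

Ten DF minutes hold 17982 frames, so frame 23939 lies in block 1 (frames 17982–35963) with 5957 frames into that block.
The block's first minute is 1800 frames and the rest 1798 each; 5957 frames reaches minute 3, so 1 × 18 + 3 × 2 = 24 labels have been skipped so far.
Adding those back, label number 23939 + 24 = 23963 at 30 labels/s is 798 s + 23 f = 0 h 13 min 18 s frame 23, i.e. 00:13:18;23.

00:13:18;23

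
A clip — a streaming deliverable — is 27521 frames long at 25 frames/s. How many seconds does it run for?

Running time = 27521 / (25) = 1100.84 s.

1100.84 seconds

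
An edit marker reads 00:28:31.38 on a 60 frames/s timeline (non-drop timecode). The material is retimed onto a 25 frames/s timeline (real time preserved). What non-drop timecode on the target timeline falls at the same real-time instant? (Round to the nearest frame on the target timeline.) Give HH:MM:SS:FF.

00:28:31:16

Source frame index: (0×3600 + 28×60 + 31) × 60 + 38 = 102698.
Real time: 102698 / (60) = 51349/30 s.
Target frame: (51349/30) × (25) = 256745/6 ≈ 42790.833 → 42791.
At 25 labels/s: frame 42791 → 00:28:31:16.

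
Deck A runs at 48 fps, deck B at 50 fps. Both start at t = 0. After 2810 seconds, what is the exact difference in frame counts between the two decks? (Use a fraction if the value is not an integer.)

5620 frames

A emits 48 × 2810 = 134880 frames; B emits 50 × 2810 = 140500.
Difference = 5620 frames; B is ahead of A.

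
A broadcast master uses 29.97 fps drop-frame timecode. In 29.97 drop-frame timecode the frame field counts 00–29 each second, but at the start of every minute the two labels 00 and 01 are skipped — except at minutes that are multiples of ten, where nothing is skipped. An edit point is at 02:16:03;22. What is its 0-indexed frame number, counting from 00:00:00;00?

Complete 10-minute blocks: 13, each 17982 frames → 233766.
Remaining 6 whole minutes in the current block: 1800 + 5 × 1798 = 10790 frames.
Within the current minute: 3 × 30 + 22 − 2 = 110 (labels ;00/;01 skipped at this minute). Total = 233766 + 10790 + 110 = 244666.

244666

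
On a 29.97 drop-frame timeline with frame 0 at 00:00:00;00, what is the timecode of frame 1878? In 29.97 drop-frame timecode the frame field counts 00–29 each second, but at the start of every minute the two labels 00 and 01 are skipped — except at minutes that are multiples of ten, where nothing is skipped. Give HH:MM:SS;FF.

Each 10-minute DF block holds 10 × 60 × 30 − 9 × 2 = 17982 frames. 1878 ÷ 17982 → 0 full blocks, remainder 1878.
Within the partial block the first minute is 1800 frames and each further minute 1798, so 1 further minute boundary passed. Total skipped labels = 18 × 0 + 2 × 1 = 2.
Non-drop label index = 1878 + 2 = 1880; at 30 labels/s that is 00:01:02:20, i.e. DF 00:01:02;20.

00:01:02;20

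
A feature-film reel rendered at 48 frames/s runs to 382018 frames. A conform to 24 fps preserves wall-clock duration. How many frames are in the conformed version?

191009 frames

Target frames = source frames × (target rate / source rate) = 382018 × (24)/(48) = 382018 × 1/2 = 191009.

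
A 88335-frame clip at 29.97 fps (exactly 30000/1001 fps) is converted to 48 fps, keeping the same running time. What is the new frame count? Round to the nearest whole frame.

141477 frames

Frames at target rate = 88335 × (48) / (30000/1001) = 17684667/125 ≈ 141477.336.
Nearest whole frame: 141477.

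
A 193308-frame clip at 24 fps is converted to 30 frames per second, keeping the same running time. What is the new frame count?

241635 frames

Target frames = source frames × (target rate / source rate) = 193308 × (30)/(24) = 193308 × 5/4 = 241635.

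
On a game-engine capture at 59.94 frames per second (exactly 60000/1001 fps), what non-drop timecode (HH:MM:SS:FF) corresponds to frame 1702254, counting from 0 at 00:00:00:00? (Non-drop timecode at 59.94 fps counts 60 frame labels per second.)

07:52:50:54

1702254 ÷ 60 = 28370 full seconds, remainder 54 frames.
28370 s = 7 h 52 min 50 s.
Timecode: 07:52:50:54.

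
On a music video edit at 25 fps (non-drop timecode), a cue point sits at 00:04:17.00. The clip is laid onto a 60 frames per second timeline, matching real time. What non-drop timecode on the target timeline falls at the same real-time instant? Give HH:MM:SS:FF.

00:04:17:00

Source frame index: (0×3600 + 4×60 + 17) × 25 + 0 = 6425.
Real time: 6425 / (25) = 257 s.
Target frame: (257) × (60) = 15420.
At 60 labels/s: frame 15420 → 00:04:17:00.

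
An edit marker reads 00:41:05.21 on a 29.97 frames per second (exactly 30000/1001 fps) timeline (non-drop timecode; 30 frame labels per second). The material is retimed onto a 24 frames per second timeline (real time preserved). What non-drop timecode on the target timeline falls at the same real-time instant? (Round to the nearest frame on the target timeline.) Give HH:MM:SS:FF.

00:41:08:04

Source frame index: (0×3600 + 41×60 + 5) × 30 + 21 = 73971.
Real time: 73971 / (30000/1001) = 24681657/10000 s.
Target frame: (24681657/10000) × (24) = 74044971/1250 ≈ 59235.977 → 59236.
At 24 labels/s: frame 59236 → 00:41:08:04.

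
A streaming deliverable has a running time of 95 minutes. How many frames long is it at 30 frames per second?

95 min = 5700 s.
Frames = 5700 × 30 = 171000.

171000 frames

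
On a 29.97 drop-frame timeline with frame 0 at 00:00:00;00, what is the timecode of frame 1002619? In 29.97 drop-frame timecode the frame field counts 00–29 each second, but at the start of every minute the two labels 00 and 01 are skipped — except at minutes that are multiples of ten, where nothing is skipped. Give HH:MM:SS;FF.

Each 10-minute DF block holds 10 × 60 × 30 − 9 × 2 = 17982 frames. 1002619 ÷ 17982 → 55 full blocks, remainder 13609.
Within the partial block the first minute is 1800 frames and each further minute 1798, so 7 further minute boundaries passed. Total skipped labels = 18 × 55 + 2 × 7 = 1004.
Non-drop label index = 1002619 + 1004 = 1003623; at 30 labels/s that is 09:17:34:03, i.e. DF 09:17:34;03.

09:17:34;03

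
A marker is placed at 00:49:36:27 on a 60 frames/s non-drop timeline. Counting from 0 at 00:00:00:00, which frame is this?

Total seconds to the label: (0 × 3600 + 49 × 60 + 36) = 2976.
Frame index = 2976 × 60 + 27 = 178587.

178587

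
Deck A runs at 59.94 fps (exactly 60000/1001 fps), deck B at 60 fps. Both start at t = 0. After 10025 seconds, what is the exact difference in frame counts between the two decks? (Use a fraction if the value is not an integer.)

601500/1001 frames

A emits 60000/1001 × 10025 = 601500000/1001 frames; B emits 60 × 10025 = 601500.
Difference = 601500/1001 frames (≈ 600.8991); B is ahead of A.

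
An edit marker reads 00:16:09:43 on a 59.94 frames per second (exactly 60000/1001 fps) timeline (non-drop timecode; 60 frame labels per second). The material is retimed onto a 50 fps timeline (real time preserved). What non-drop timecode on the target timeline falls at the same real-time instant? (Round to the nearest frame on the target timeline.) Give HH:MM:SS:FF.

Source frame index: (0×3600 + 16×60 + 9) × 60 + 43 = 58183.
Real time: 58183 / (60000/1001) = 58241183/60000 s.
Target frame: (58241183/60000) × (50) = 58241183/1200 ≈ 48534.319 → 48534.
At 50 labels/s: frame 48534 → 00:16:10:34.

00:16:10:34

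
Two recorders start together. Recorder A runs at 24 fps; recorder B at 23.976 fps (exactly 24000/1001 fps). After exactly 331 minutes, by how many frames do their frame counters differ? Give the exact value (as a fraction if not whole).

331 min = 19860 s.
A emits 24 × 19860 = 476640 frames; B emits 24000/1001 × 19860 = 476640000/1001.
Difference = 476640/1001 frames (≈ 476.1638); B is behind A.

476640/1001 frames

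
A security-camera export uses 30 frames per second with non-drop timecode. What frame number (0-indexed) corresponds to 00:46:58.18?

Total seconds to the label: (0 × 3600 + 46 × 60 + 58) = 2818.
Frame index = 2818 × 30 + 18 = 84558.

frame 84558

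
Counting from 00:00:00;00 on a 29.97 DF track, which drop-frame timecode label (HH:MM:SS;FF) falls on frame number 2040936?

Each 10-minute DF block holds 10 × 60 × 30 − 9 × 2 = 17982 frames. 2040936 ÷ 17982 → 113 full blocks, remainder 8970.
Within the partial block the first minute is 1800 frames and each further minute 1798, so 4 further minute boundaries passed. Total skipped labels = 18 × 113 + 2 × 4 = 2042.
Non-drop label index = 2040936 + 2042 = 2042978; at 30 labels/s that is 18:54:59:08, i.e. DF 18:54:59;08.

18:54:59;08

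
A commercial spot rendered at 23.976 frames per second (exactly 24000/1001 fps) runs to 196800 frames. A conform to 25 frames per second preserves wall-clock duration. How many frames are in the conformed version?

205205 frames

Target frames = source frames × (target rate / source rate) = 196800 × (25)/(24000/1001) = 196800 × 1001/960 = 205205.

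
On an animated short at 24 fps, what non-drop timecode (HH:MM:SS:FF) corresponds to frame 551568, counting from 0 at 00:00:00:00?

06:23:02:00

551568 ÷ 24 = 22982 full seconds, remainder 0 frames.
22982 s = 6 h 23 min 2 s.
Timecode: 06:23:02:00.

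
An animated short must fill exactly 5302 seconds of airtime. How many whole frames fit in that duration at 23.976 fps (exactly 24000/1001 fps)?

127120 frames

Frames = 5302 × 24000/1001 = 11568000/91 ≈ 127120.8791.
Complete frames: 127120.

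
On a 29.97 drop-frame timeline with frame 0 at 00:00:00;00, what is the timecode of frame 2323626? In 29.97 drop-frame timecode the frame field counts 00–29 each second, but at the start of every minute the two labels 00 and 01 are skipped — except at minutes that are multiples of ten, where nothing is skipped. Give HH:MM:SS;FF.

21:32:11;22

Ten DF minutes hold 17982 frames, so frame 2323626 lies in block 129 (frames 2319678–2337659) with 3948 frames into that block.
The block's first minute is 1800 frames and the rest 1798 each; 3948 frames reaches minute 2, so 129 × 18 + 2 × 2 = 2326 labels have been skipped so far.
Adding those back, label number 2323626 + 2326 = 2325952 at 30 labels/s is 77531 s + 22 f = 21 h 32 min 11 s frame 22, i.e. 21:32:11;22.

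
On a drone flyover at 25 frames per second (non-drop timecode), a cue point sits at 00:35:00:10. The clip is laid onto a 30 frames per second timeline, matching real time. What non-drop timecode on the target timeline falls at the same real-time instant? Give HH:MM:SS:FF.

Source frame index: (0×3600 + 35×60 + 0) × 25 + 10 = 52510.
Real time: 52510 / (25) = 10502/5 s.
Target frame: (10502/5) × (30) = 63012.
At 30 labels/s: frame 63012 → 00:35:00:12.

00:35:00:12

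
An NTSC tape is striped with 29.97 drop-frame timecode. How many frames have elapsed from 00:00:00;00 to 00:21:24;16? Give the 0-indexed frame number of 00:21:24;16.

As if non-drop at 30 labels/s: (0 × 3600 + 21 × 60 + 24) × 30 + 16 = 38536.
Minute boundaries passed: 21; those not divisible by 10: 21 − 2 = 19; dropped labels = 2 × 19 = 38.
Actual frame index = 38536 − 38 = 38498.

38498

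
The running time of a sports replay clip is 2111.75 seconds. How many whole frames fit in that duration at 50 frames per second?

Frames = 2111.75 × 50 = 211175/2 ≈ 105587.5000.
Complete frames: 105587.

105587 frames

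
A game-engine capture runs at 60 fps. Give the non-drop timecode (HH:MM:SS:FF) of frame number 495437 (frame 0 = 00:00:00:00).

02:17:37:17

495437 ÷ 60 = 8257 full seconds, remainder 17 frames.
8257 s = 2 h 17 min 37 s.
Timecode: 02:17:37:17.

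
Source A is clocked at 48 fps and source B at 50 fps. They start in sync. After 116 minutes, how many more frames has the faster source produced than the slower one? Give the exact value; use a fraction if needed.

13920 frames

116 min = 6960 s.
A emits 48 × 6960 = 334080 frames; B emits 50 × 6960 = 348000.
Difference = 13920 frames; B is ahead of A.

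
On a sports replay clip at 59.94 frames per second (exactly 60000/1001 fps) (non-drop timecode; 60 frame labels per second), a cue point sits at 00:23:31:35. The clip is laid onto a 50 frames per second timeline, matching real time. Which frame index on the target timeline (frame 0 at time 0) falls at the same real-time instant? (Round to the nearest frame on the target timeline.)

frame 70650

Source frame index: (0×3600 + 23×60 + 31) × 60 + 35 = 84695.
Real time: 84695 / (60000/1001) = 16955939/12000 s.
Target frame: (16955939/12000) × (50) = 16955939/240 ≈ 70649.746 → 70650.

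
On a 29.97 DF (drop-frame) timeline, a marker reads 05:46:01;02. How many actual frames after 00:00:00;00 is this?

622208

As if non-drop at 30 labels/s: (5 × 3600 + 46 × 60 + 1) × 30 + 2 = 622832.
Minute boundaries passed: 346; those not divisible by 10: 346 − 34 = 312; dropped labels = 2 × 312 = 624.
Actual frame index = 622832 − 624 = 622208.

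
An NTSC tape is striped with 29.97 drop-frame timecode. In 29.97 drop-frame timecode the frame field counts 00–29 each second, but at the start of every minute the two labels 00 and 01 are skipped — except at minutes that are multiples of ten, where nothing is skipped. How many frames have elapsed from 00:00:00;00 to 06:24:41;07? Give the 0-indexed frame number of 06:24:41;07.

691745

As if non-drop at 30 labels/s: (6 × 3600 + 24 × 60 + 41) × 30 + 7 = 692437.
Minute boundaries passed: 384; those not divisible by 10: 384 − 38 = 346; dropped labels = 2 × 346 = 692.
Actual frame index = 692437 − 692 = 691745.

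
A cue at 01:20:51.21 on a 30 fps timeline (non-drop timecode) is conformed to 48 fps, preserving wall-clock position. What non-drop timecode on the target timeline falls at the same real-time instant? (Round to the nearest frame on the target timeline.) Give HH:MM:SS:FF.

Source frame index: (1×3600 + 20×60 + 51) × 30 + 21 = 145551.
Real time: 145551 / (30) = 48517/10 s.
Target frame: (48517/10) × (48) = 1164408/5 ≈ 232881.600 → 232882.
At 48 labels/s: frame 232882 → 01:20:51:34.

01:20:51:34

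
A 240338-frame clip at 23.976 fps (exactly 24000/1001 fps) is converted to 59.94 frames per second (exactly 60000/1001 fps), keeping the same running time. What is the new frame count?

Target frames = source frames × (target rate / source rate) = 240338 × (60000/1001)/(24000/1001) = 240338 × 5/2 = 600845.

600845 frames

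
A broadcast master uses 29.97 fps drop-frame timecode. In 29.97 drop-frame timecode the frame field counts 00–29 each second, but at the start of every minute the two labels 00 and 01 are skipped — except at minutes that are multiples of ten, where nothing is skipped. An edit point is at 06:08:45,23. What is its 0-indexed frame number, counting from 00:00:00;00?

Complete 10-minute blocks: 36, each 17982 frames → 647352.
Remaining 8 whole minutes in the current block: 1800 + 7 × 1798 = 14386 frames.
Within the current minute: 45 × 30 + 23 − 2 = 1371 (labels ;00/;01 skipped at this minute). Total = 647352 + 14386 + 1371 = 663109.

663109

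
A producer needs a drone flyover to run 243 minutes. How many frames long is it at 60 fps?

243 min = 14580 s.
Frames = 14580 × 60 = 874800.

874800 frames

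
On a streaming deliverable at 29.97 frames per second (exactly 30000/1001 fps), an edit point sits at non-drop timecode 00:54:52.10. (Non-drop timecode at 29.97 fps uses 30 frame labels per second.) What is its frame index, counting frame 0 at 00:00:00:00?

Total seconds to the label: (0 × 3600 + 54 × 60 + 52) = 3292.
Frame index = 3292 × 30 + 10 = 98770.

frame 98770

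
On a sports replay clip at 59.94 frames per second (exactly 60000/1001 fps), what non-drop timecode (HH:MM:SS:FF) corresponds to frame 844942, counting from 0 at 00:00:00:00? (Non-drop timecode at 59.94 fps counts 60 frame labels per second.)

03:54:42:22

844942 ÷ 60 = 14082 full seconds, remainder 22 frames.
14082 s = 3 h 54 min 42 s.
Timecode: 03:54:42:22.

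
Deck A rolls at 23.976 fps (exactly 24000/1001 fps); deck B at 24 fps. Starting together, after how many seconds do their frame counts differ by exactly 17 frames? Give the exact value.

The gap grows by |24 − 24000/1001| = 24/1001 frames per second.
Time for a 17-frame gap: 17 ÷ (24/1001) = 17017/24 s.

17017/24 seconds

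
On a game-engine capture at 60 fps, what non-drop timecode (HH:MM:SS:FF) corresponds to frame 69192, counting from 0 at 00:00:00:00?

69192 ÷ 60 = 1153 full seconds, remainder 12 frames.
1153 s = 0 h 19 min 13 s.
Timecode: 00:19:13:12.

00:19:13:12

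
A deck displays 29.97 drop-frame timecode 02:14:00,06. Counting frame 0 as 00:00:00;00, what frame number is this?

Complete 10-minute blocks: 13, each 17982 frames → 233766.
Remaining 4 whole minutes in the current block: 1800 + 3 × 1798 = 7194 frames.
Within the current minute: 0 × 30 + 6 − 2 = 4 (labels ;00/;01 skipped at this minute). Total = 233766 + 7194 + 4 = 240964.

240964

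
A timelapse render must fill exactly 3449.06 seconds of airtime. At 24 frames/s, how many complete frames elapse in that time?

82777 frames

Frames = 3449.06 × 24 = 2069436/25 ≈ 82777.4400.
Complete frames: 82777.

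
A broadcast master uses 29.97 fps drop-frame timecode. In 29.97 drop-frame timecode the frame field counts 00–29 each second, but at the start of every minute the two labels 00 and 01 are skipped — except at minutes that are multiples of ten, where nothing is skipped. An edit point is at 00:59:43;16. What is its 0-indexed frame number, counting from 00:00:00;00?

107398

As if non-drop at 30 labels/s: (0 × 3600 + 59 × 60 + 43) × 30 + 16 = 107506.
Minute boundaries passed: 59; those not divisible by 10: 59 − 5 = 54; dropped labels = 2 × 54 = 108.
Actual frame index = 107506 − 108 = 107398.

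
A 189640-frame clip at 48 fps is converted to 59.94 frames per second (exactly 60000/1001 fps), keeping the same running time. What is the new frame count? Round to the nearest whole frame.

Frames at target rate = 189640 × (60000/1001) / (48) = 21550000/91 ≈ 236813.187.
Nearest whole frame: 236813.

236813 frames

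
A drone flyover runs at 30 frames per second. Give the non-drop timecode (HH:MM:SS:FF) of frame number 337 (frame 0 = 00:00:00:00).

337 ÷ 30 = 11 full seconds, remainder 7 frames.
11 s = 0 h 0 min 11 s.
Timecode: 00:00:11:07.

00:00:11:07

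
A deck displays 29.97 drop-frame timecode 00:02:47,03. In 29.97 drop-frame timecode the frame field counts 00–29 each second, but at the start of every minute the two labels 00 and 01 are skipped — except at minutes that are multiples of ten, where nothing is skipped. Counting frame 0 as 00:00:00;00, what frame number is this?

Complete 10-minute blocks: 0, each 17982 frames → 0.
Remaining 2 whole minutes in the current block: 1800 + 1 × 1798 = 3598 frames.
Within the current minute: 47 × 30 + 3 − 2 = 1411 (labels ;00/;01 skipped at this minute). Total = 0 + 3598 + 1411 = 5009.

5009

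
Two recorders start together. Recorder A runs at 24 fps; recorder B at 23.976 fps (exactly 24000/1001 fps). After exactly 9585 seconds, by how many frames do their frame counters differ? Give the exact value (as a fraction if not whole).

A emits 24 × 9585 = 230040 frames; B emits 24000/1001 × 9585 = 230040000/1001.
Difference = 230040/1001 frames (≈ 229.8102); B is behind A.

230040/1001 frames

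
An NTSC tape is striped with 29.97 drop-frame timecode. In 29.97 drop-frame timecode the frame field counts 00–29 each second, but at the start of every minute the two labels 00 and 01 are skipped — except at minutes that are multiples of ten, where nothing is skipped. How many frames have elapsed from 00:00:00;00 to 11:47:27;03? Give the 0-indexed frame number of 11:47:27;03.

As if non-drop at 30 labels/s: (11 × 3600 + 47 × 60 + 27) × 30 + 3 = 1273413.
Minute boundaries passed: 707; those not divisible by 10: 707 − 70 = 637; dropped labels = 2 × 637 = 1274.
Actual frame index = 1273413 − 1274 = 1272139.

1272139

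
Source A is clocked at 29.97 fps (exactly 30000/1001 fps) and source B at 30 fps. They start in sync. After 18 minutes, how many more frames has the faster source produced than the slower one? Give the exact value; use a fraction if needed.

32400/1001 frames

18 min = 1080 s.
A emits 30000/1001 × 1080 = 32400000/1001 frames; B emits 30 × 1080 = 32400.
Difference = 32400/1001 frames (≈ 32.3676); B is ahead of A.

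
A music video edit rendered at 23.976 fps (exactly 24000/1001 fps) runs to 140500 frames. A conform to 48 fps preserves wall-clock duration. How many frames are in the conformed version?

281281 frames

Target frames = source frames × (target rate / source rate) = 140500 × (48)/(24000/1001) = 140500 × 1001/500 = 281281.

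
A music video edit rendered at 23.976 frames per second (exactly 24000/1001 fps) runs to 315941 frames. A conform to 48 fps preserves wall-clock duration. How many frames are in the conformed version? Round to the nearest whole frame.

Frames at target rate = 315941 × (48) / (24000/1001) = 316256941/500 ≈ 632513.882.
Nearest whole frame: 632514.

632514 frames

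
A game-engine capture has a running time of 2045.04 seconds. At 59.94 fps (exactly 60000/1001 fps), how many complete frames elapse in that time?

Frames = 2045.04 × 60000/1001 = 122702400/1001 ≈ 122579.8202.
Complete frames: 122579.

122579 frames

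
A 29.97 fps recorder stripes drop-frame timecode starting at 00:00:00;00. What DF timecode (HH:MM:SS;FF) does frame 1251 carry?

00:00:41;21

Ten DF minutes hold 17982 frames, so frame 1251 lies in block 0 (frames 0–17981) with 1251 frames into that block.
The block's first minute is 1800 frames and the rest 1798 each; 1251 frames reaches minute 0, so 0 × 18 + 0 × 2 = 0 labels have been skipped so far.
Adding those back, label number 1251 + 0 = 1251 at 30 labels/s is 41 s + 21 f = 0 h 0 min 41 s frame 21, i.e. 00:00:41;21.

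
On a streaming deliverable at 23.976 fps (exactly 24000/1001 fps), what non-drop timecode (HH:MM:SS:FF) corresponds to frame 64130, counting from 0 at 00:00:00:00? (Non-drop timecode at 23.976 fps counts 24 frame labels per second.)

00:44:32:02

64130 ÷ 24 = 2672 full seconds, remainder 2 frames.
2672 s = 0 h 44 min 32 s.
Timecode: 00:44:32:02.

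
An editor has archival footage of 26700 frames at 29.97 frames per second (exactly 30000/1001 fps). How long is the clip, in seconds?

Running time = 26700 / (30000/1001) = 890.89 s.

890.89 seconds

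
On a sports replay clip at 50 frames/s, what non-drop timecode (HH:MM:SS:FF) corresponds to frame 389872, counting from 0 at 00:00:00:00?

02:09:57:22

389872 ÷ 50 = 7797 full seconds, remainder 22 frames.
7797 s = 2 h 9 min 57 s.
Timecode: 02:09:57:22.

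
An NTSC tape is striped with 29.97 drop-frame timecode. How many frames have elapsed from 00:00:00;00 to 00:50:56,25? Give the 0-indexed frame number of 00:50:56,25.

91615

Complete 10-minute blocks: 5, each 17982 frames → 89910.
Remaining 0 whole minutes in the current block: 0 frames.
Within the current minute: 56 × 30 + 25 = 1705. Total = 89910 + 0 + 1705 = 91615.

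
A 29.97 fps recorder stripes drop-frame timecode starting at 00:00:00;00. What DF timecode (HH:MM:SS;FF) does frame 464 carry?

00:00:15;14

Ten DF minutes hold 17982 frames, so frame 464 lies in block 0 (frames 0–17981) with 464 frames into that block.
The block's first minute is 1800 frames and the rest 1798 each; 464 frames reaches minute 0, so 0 × 18 + 0 × 2 = 0 labels have been skipped so far.
Adding those back, label number 464 + 0 = 464 at 30 labels/s is 15 s + 14 f = 0 h 0 min 15 s frame 14, i.e. 00:00:15;14.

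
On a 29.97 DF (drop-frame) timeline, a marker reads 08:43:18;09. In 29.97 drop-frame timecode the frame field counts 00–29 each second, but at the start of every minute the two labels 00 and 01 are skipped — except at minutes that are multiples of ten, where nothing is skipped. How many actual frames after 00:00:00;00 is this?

941007

As if non-drop at 30 labels/s: (8 × 3600 + 43 × 60 + 18) × 30 + 9 = 941949.
Minute boundaries passed: 523; those not divisible by 10: 523 − 52 = 471; dropped labels = 2 × 471 = 942.
Actual frame index = 941949 − 942 = 941007.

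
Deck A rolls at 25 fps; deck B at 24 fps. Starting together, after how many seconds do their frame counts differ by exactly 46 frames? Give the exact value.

46 seconds

The gap grows by |24 − 25| = 1 frame per second.
Time for a 46-frame gap: 46 ÷ (1) = 46 s.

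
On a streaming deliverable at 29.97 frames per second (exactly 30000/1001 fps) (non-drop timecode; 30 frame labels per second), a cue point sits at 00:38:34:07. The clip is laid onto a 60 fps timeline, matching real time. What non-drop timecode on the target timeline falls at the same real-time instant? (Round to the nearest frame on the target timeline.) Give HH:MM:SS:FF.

00:38:36:33

Source frame index: (0×3600 + 38×60 + 34) × 30 + 7 = 69427.
Real time: 69427 / (30000/1001) = 69496427/30000 s.
Target frame: (69496427/30000) × (60) = 69496427/500 ≈ 138992.854 → 138993.
At 60 labels/s: frame 138993 → 00:38:36:33.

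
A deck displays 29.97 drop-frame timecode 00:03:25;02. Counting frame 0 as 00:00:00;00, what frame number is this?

As if non-drop at 30 labels/s: (0 × 3600 + 3 × 60 + 25) × 30 + 2 = 6152.
Minute boundaries passed: 3; those not divisible by 10: 3 − 0 = 3; dropped labels = 2 × 3 = 6.
Actual frame index = 6152 − 6 = 6146.

6146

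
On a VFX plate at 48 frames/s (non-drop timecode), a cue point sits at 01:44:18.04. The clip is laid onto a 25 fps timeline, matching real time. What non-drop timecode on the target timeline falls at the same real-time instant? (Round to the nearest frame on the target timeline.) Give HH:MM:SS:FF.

Source frame index: (1×3600 + 44×60 + 18) × 48 + 4 = 300388.
Real time: 300388 / (48) = 75097/12 s.
Target frame: (75097/12) × (25) = 1877425/12 ≈ 156452.083 → 156452.
At 25 labels/s: frame 156452 → 01:44:18:02.

01:44:18:02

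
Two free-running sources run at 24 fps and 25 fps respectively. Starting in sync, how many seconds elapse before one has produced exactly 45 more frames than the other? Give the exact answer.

45 seconds

The gap grows by |25 − 24| = 1 frame per second.
Time for a 45-frame gap: 45 ÷ (1) = 45 s.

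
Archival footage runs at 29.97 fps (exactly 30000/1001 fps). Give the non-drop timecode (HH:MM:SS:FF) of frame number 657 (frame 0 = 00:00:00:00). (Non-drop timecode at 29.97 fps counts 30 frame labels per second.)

657 ÷ 30 = 21 full seconds, remainder 27 frames.
21 s = 0 h 0 min 21 s.
Timecode: 00:00:21:27.

00:00:21:27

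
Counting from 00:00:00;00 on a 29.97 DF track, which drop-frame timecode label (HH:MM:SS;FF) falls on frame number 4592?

00:02:33;06

Each 10-minute DF block holds 10 × 60 × 30 − 9 × 2 = 17982 frames. 4592 ÷ 17982 → 0 full blocks, remainder 4592.
Within the partial block the first minute is 1800 frames and each further minute 1798, so 2 further minute boundaries passed. Total skipped labels = 18 × 0 + 2 × 2 = 4.
Non-drop label index = 4592 + 4 = 4596; at 30 labels/s that is 00:02:33:06, i.e. DF 00:02:33;06.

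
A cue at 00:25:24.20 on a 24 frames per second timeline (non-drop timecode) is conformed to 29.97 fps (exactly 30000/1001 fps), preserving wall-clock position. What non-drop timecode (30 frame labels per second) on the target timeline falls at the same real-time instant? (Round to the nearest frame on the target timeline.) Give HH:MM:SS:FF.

Source frame index: (0×3600 + 25×60 + 24) × 24 + 20 = 36596.
Real time: 36596 / (24) = 9149/6 s.
Target frame: (9149/6) × (30000/1001) = 6535000/143 ≈ 45699.301 → 45699.
At 30 labels/s: frame 45699 → 00:25:23:09.

00:25:23:09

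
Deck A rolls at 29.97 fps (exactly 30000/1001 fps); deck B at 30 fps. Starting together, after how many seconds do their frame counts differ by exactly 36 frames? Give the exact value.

1201.2 seconds

The gap grows by |30 − 30000/1001| = 30/1001 frames per second.
Time for a 36-frame gap: 36 ÷ (30/1001) = 1201.2 s.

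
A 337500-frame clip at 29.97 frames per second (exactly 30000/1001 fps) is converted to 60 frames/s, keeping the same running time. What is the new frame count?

Target frames = source frames × (target rate / source rate) = 337500 × (60)/(30000/1001) = 337500 × 1001/500 = 675675.

675675 frames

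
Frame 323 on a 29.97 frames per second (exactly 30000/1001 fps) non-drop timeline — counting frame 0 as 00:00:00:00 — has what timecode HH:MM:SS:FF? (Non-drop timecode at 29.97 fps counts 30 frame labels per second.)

00:00:10:23

323 ÷ 30 = 10 full seconds, remainder 23 frames.
10 s = 0 h 0 min 10 s.
Timecode: 00:00:10:23.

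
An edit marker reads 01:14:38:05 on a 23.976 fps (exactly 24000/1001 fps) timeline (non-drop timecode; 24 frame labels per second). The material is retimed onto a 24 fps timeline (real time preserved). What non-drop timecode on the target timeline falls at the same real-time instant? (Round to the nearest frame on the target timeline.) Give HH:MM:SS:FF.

Source frame index: (1×3600 + 14×60 + 38) × 24 + 5 = 107477.
Real time: 107477 / (24000/1001) = 107584477/24000 s.
Target frame: (107584477/24000) × (24) = 107584477/1000 ≈ 107584.477 → 107584.
At 24 labels/s: frame 107584 → 01:14:42:16.

01:14:42:16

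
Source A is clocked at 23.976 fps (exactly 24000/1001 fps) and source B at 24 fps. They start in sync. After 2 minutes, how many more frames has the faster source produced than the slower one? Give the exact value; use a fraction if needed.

2880/1001 frames

2 min = 120 s.
A emits 24000/1001 × 120 = 2880000/1001 frames; B emits 24 × 120 = 2880.
Difference = 2880/1001 frames (≈ 2.8771); B is ahead of A.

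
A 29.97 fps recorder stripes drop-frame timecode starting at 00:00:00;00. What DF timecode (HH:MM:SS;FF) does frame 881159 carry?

08:10:01;11

Ten DF minutes hold 17982 frames, so frame 881159 lies in block 49 (frames 881118–899099) with 41 frames into that block.
The block's first minute is 1800 frames and the rest 1798 each; 41 frames reaches minute 0, so 49 × 18 + 0 × 2 = 882 labels have been skipped so far.
Adding those back, label number 881159 + 882 = 882041 at 30 labels/s is 29401 s + 11 f = 8 h 10 min 1 s frame 11, i.e. 08:10:01;11.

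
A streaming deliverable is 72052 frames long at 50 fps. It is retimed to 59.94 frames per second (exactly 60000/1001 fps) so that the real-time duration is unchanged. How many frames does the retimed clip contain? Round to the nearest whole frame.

Frames at target rate = 72052 × (60000/1001) / (50) = 86462400/1001 ≈ 86376.024.
Nearest whole frame: 86376.

86376 frames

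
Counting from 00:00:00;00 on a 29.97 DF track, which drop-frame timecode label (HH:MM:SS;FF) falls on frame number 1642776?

15:13:34;00

Each 10-minute DF block holds 10 × 60 × 30 − 9 × 2 = 17982 frames. 1642776 ÷ 17982 → 91 full blocks, remainder 6414.
Within the partial block the first minute is 1800 frames and each further minute 1798, so 3 further minute boundaries passed. Total skipped labels = 18 × 91 + 2 × 3 = 1644.
Non-drop label index = 1642776 + 1644 = 1644420; at 30 labels/s that is 15:13:34:00, i.e. DF 15:13:34;00.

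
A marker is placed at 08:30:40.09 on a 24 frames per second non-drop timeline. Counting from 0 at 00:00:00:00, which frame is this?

735369

Total seconds to the label: (8 × 3600 + 30 × 60 + 40) = 30640.
Frame index = 30640 × 24 + 9 = 735369.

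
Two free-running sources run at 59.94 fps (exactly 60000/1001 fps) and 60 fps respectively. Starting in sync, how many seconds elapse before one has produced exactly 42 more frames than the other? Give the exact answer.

700.7 seconds

The gap grows by |60 − 60000/1001| = 60/1001 frames per second.
Time for a 42-frame gap: 42 ÷ (60/1001) = 700.7 s.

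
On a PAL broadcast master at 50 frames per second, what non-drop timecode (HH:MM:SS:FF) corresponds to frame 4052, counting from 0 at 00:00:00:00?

00:01:21:02

4052 ÷ 50 = 81 full seconds, remainder 2 frames.
81 s = 0 h 1 min 21 s.
Timecode: 00:01:21:02.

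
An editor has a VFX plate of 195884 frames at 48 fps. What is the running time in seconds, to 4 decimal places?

4080.9167 seconds

Running time = 195884 × 1/48 = 48971/12 s ≈ 4080.9167 s.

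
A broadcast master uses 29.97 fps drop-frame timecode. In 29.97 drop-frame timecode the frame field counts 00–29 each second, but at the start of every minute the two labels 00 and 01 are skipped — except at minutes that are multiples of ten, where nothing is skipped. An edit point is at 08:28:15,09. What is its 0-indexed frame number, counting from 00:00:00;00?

913943

Complete 10-minute blocks: 50, each 17982 frames → 899100.
Remaining 8 whole minutes in the current block: 1800 + 7 × 1798 = 14386 frames.
Within the current minute: 15 × 30 + 9 − 2 = 457 (labels ;00/;01 skipped at this minute). Total = 899100 + 14386 + 457 = 913943.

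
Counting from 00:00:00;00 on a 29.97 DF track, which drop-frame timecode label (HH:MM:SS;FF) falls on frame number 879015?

Ten DF minutes hold 17982 frames, so frame 879015 lies in block 48 (frames 863136–881117) with 15879 frames into that block.
The block's first minute is 1800 frames and the rest 1798 each; 15879 frames reaches minute 8, so 48 × 18 + 8 × 2 = 880 labels have been skipped so far.
Adding those back, label number 879015 + 880 = 879895 at 30 labels/s is 29329 s + 25 f = 8 h 8 min 49 s frame 25, i.e. 08:08:49;25.

08:08:49;25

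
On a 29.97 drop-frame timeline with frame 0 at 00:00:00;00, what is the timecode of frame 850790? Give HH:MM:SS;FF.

07:53:08;02

Ten DF minutes hold 17982 frames, so frame 850790 lies in block 47 (frames 845154–863135) with 5636 frames into that block.
The block's first minute is 1800 frames and the rest 1798 each; 5636 frames reaches minute 3, so 47 × 18 + 3 × 2 = 852 labels have been skipped so far.
Adding those back, label number 850790 + 852 = 851642 at 30 labels/s is 28388 s + 2 f = 7 h 53 min 8 s frame 2, i.e. 07:53:08;02.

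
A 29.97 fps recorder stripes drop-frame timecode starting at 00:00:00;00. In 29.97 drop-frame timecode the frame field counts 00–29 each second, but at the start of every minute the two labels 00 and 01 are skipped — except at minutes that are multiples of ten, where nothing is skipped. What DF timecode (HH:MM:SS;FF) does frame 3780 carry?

Ten DF minutes hold 17982 frames, so frame 3780 lies in block 0 (frames 0–17981) with 3780 frames into that block.
The block's first minute is 1800 frames and the rest 1798 each; 3780 frames reaches minute 2, so 0 × 18 + 2 × 2 = 4 labels have been skipped so far.
Adding those back, label number 3780 + 4 = 3784 at 30 labels/s is 126 s + 4 f = 0 h 2 min 6 s frame 4, i.e. 00:02:06;04.

00:02:06;04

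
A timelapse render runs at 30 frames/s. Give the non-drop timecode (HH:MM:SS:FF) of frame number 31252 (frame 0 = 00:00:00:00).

31252 ÷ 30 = 1041 full seconds, remainder 22 frames.
1041 s = 0 h 17 min 21 s.
Timecode: 00:17:21:22.

00:17:21:22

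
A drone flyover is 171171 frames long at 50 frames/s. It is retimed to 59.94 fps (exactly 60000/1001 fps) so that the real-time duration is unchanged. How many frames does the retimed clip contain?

205200 frames

Target frames = source frames × (target rate / source rate) = 171171 × (60000/1001)/(50) = 171171 × 1200/1001 = 205200.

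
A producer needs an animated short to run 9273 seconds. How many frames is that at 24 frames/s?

222552 frames

Frames = 9273 × 24 = 222552.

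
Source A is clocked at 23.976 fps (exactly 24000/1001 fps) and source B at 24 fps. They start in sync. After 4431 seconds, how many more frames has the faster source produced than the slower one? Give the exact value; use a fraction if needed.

A emits 24000/1001 × 4431 = 15192000/143 frames; B emits 24 × 4431 = 106344.
Difference = 15192/143 frames (≈ 106.2378); B is ahead of A.

15192/143 frames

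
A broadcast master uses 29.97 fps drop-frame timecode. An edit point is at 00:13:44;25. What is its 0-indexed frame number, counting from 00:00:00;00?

24721

As if non-drop at 30 labels/s: (0 × 3600 + 13 × 60 + 44) × 30 + 25 = 24745.
Minute boundaries passed: 13; those not divisible by 10: 13 − 1 = 12; dropped labels = 2 × 12 = 24.
Actual frame index = 24745 − 24 = 24721.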